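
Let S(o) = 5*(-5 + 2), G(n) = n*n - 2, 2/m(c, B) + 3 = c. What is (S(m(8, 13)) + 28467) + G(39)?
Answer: 29971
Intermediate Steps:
m(c, B) = 2/(-3 + c)
G(n) = -2 + n² (G(n) = n² - 2 = -2 + n²)
S(o) = -15 (S(o) = 5*(-3) = -15)
(S(m(8, 13)) + 28467) + G(39) = (-15 + 28467) + (-2 + 39²) = 28452 + (-2 + 1521) = 28452 + 1519 = 29971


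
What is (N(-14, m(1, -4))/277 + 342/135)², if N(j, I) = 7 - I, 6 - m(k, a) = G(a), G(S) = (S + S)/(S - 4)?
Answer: 111429136/17264025 ≈ 6.4544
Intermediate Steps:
G(S) = 2*S/(-4 + S) (G(S) = (2*S)/(-4 + S) = 2*S/(-4 + S))
m(k, a) = 6 - 2*a/(-4 + a)
(N(-14, m(1, -4))/277 + 342/135)² = ((7 - 4*(-6 - 4)/(-4 - 4))/277 + 342/135)² = ((7 - 4*(-10)/(-8))*(1/277) + 342*(1/135))² = ((7 - 4*(-1)*(-10)/8)*(1/277) + 38/15)² = ((7 - 1*5)*(1/277) + 38/15)² = ((7 - 5)*(1/277) + 38/15)² = (2*(1/277) + 38/15)² = (2/277 + 38/15)² = (10556/4155)² = 111429136/17264025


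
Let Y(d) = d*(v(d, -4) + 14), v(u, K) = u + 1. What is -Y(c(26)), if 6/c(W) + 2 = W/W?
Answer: 54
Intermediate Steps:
v(u, K) = 1 + u
c(W) = -6 (c(W) = 6/(-2 + W/W) = 6/(-2 + 1) = 6/(-1) = 6*(-1) = -6)
Y(d) = d*(15 + d) (Y(d) = d*((1 + d) + 14) = d*(15 + d))
-Y(c(26)) = -(-6)*(15 - 6) = -(-6)*9 = -1*(-54) = 54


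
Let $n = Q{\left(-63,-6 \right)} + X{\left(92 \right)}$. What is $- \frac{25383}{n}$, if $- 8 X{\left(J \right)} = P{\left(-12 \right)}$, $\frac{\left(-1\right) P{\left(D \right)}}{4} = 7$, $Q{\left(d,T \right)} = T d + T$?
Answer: $- \frac{50766}{751} \approx -67.598$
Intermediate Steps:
$Q{\left(d,T \right)} = T + T d$
$P{\left(D \right)} = -28$ ($P{\left(D \right)} = \left(-4\right) 7 = -28$)
$X{\left(J \right)} = \frac{7}{2}$ ($X{\left(J \right)} = \left(- \frac{1}{8}\right) \left(-28\right) = \frac{7}{2}$)
$n = \frac{751}{2}$ ($n = - 6 \left(1 - 63\right) + \frac{7}{2} = \left(-6\right) \left(-62\right) + \frac{7}{2} = 372 + \frac{7}{2} = \frac{751}{2} \approx 375.5$)
$- \frac{25383}{n} = - \frac{25383}{\frac{751}{2}} = \left(-25383\right) \frac{2}{751} = - \frac{50766}{751}$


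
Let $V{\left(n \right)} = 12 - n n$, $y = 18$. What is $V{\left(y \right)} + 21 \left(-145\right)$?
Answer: $-3357$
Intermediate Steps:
$V{\left(n \right)} = 12 - n^{2}$
$V{\left(y \right)} + 21 \left(-145\right) = \left(12 - 18^{2}\right) + 21 \left(-145\right) = \left(12 - 324\right) - 3045 = -312 - 3045 = -3357$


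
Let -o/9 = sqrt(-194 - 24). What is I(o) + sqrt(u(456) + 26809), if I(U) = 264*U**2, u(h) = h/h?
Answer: -4661712 + sqrt(26810) ≈ -4.6616e+6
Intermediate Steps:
o = -9*I*sqrt(218) (o = -9*sqrt(-194 - 24) = -9*I*sqrt(218) ≈ -132.88*I)
u(h) = 1
I(o) + sqrt(u(456) + 26809) = 264*(-9*I*sqrt(218))**2 + sqrt(1 + 26809) = 264*(-17658) + sqrt(26810) = -4661712 + sqrt(26810)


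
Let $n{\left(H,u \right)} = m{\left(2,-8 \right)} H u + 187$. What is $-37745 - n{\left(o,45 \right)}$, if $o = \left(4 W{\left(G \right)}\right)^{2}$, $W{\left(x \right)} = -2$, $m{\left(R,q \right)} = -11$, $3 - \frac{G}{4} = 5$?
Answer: $-6252$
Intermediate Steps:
$G = -8$ ($G = 12 - 20 = -8$)
$o = 64$ ($o = \left(4 \left(-2\right)\right)^{2} = \left(-8\right)^{2} = 64$)
$n{\left(H,u \right)} = 187 - 11 H u$ ($n{\left(H,u \right)} = - 11 H u + 187 = 187 - 11 H u$)
$-37745 - n{\left(o,45 \right)} = -37745 - \left(187 - 704 \cdot 45\right) = -37745 - \left(187 - 31680\right) = -37745 - -31493 = -37745 + 31493 = -6252$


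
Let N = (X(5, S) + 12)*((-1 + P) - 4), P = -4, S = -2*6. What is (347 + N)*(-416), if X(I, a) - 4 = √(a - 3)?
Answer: -84448 + 3744*I*√15 ≈ -84448.0 + 14500.0*I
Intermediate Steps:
S = -12
X(I, a) = 4 + √(-3 + a) (X(I, a) = 4 + √(a - 3) = 4 + √(-3 + a))
N = -144 - 9*I*√15 (N = ((4 + √(-3 - 12)) + 12)*((-1 - 4) - 4) = ((4 + √(-15)) + 12)*(-5 - 4) = ((4 + I*√15) + 12)*(-9) = (16 + I*√15)*(-9) = -144 - 9*I*√15 ≈ -144.0 - 34.857*I)
(347 + N)*(-416) = (347 + (-144 - 9*I*√15))*(-416) = (203 - 9*I*√15)*(-416) = -84448 + 3744*I*√15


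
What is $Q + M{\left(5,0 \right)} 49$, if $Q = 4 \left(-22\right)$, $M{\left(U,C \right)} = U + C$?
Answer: $157$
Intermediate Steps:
$M{\left(U,C \right)} = C + U$
$Q = -88$
$Q + M{\left(5,0 \right)} 49 = -88 + \left(0 + 5\right) 49 = -88 + 5 \cdot 49 = -88 + 245 = 157$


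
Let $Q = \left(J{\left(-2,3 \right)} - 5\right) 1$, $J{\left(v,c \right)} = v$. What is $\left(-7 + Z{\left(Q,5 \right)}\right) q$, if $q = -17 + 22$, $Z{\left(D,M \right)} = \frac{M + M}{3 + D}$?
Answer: $- \frac{95}{2} \approx -47.5$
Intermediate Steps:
$Q = -7$ ($Q = \left(-2 - 5\right) 1 = \left(-7\right) 1 = -7$)
$Z{\left(D,M \right)} = \frac{2 M}{3 + D}$
$q = 5$
$\left(-7 + Z{\left(Q,5 \right)}\right) q = \left(-7 + 2 \cdot 5 \frac{1}{3 - 7}\right) 5 = \left(-7 + 2 \cdot 5 \frac{1}{-4}\right) 5 = \left(-7 + 2 \cdot 5 \left(- \frac{1}{4}\right)\right) 5 = \left(-7 - \frac{5}{2}\right) 5 = \left(- \frac{19}{2}\right) 5 = - \frac{95}{2}$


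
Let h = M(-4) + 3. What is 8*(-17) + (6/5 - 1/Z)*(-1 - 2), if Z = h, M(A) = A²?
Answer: -13247/95 ≈ -139.44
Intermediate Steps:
h = 19 (h = (-4)² + 3 = 16 + 3 = 19)
Z = 19
8*(-17) + (6/5 - 1/Z)*(-1 - 2) = 8*(-17) + (6/5 - 1/19)*(-1 - 2) = -136 + (6*(⅕) - 1*1/19)*(-3) = -136 + (6/5 - 1/19)*(-3) = -136 + (109/95)*(-3) = -136 - 327/95 = -13247/95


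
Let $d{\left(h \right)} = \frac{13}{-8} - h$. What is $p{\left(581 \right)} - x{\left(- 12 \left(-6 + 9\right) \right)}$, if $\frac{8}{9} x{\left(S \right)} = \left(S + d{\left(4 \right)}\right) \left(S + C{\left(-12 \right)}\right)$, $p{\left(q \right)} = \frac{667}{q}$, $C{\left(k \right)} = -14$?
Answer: $- \frac{43510081}{18592} \approx -2340.3$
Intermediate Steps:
$d{\left(h \right)} = - \frac{13}{8} - h$ ($d{\left(h \right)} = 13 \left(- \frac{1}{8}\right) - h = - \frac{13}{8} - h$)
$x{\left(S \right)} = \frac{9 \left(-14 + S\right) \left(- \frac{45}{8} + S\right)}{8}$ ($x{\left(S \right)} = \frac{9 \left(S - \frac{45}{8}\right) \left(S - 14\right)}{8} = \frac{9 \left(S - \frac{45}{8}\right) \left(-14 + S\right)}{8} = \frac{9 \left(- \frac{45}{8} + S\right) \left(-14 + S\right)}{8} = \frac{9 \left(-14 + S\right) \left(- \frac{45}{8} + S\right)}{8}$)
$p{\left(581 \right)} - x{\left(- 12 \left(-6 + 9\right) \right)} = \frac{667}{581} - \left(\frac{2835}{32} - \frac{1413 \left(- 12 \left(-6 + 9\right)\right)}{64} + \frac{9 \left(- 12 \left(-6 + 9\right)\right)^{2}}{8}\right) = 667 \cdot \frac{1}{581} - \left(\frac{2835}{32} - \frac{1413 \left(\left(-12\right) 3\right)}{64} + \frac{9 \left(\left(-12\right) 3\right)^{2}}{8}\right) = \frac{667}{581} - \left(\frac{2835}{32} - - \frac{12717}{16} + \frac{9 \left(-36\right)^{2}}{8}\right) = \frac{667}{581} - \left(\frac{2835}{32} + \frac{12717}{16} + \frac{9}{8} \cdot 1296\right) = \frac{667}{581} - \left(\frac{2835}{32} + \frac{12717}{16} + 1458\right) = \frac{667}{581} - \frac{74925}{32} = - \frac{43510081}{18592}$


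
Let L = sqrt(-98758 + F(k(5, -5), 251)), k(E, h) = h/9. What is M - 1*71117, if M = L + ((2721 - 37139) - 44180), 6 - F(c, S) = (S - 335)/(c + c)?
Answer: -149715 + I*sqrt(2470690)/5 ≈ -1.4972e+5 + 314.37*I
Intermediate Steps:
k(E, h) = h/9 (k(E, h) = h*(1/9) = h/9)
F(c, S) = 6 - (-335 + S)/(2*c) (F(c, S) = 6 - (S - 335)/(c + c) = 6 - (-335 + S)/(2*c))
L = I*sqrt(2470690)/5 (L = sqrt(-98758 + (335 - 1*251 + 12*((1/9)*(-5)))/(2*(((1/9)*(-5))))) = sqrt(-98758 + (335 - 251 + 12*(-5/9))/(2*(-5/9))) = sqrt(-98758 + (1/2)*(-9/5)*(335 - 251 - 20/3)) = sqrt(-98758 + (1/2)*(-9/5)*(232/3)) = sqrt(-98758 - 348/5) = sqrt(-494138/5) = I*sqrt(2470690)/5 ≈ 314.37*I)
M = -78598 + I*sqrt(2470690)/5 (M = I*sqrt(2470690)/5 + ((2721 - 37139) - 44180) = I*sqrt(2470690)/5 + (-34418 - 44180) = I*sqrt(2470690)/5 - 78598 = -78598 + I*sqrt(2470690)/5 ≈ -78598.0 + 314.37*I)
M - 1*71117 = (-78598 + I*sqrt(2470690)/5) - 1*71117 = (-78598 + I*sqrt(2470690)/5) - 71117 = -149715 + I*sqrt(2470690)/5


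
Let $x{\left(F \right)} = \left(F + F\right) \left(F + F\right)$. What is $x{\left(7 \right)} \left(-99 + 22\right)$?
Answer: $-15092$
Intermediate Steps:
$x{\left(F \right)} = 4 F^{2}$ ($x{\left(F \right)} = 2 F 2 F = 4 F^{2}$)
$x{\left(7 \right)} \left(-99 + 22\right) = 4 \cdot 7^{2} \left(-99 + 22\right) = 4 \cdot 49 \left(-77\right) = 196 \left(-77\right) = -15092$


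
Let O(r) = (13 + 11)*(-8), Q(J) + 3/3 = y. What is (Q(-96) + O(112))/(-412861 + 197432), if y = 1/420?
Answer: 81059/90480180 ≈ 0.00089588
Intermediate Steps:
y = 1/420 ≈ 0.0023810
Q(J) = -419/420 (Q(J) = -1 + 1/420 = -419/420)
O(r) = -192 (O(r) = 24*(-8) = -192)
(Q(-96) + O(112))/(-412861 + 197432) = (-419/420 - 192)/(-412861 + 197432) = -81059/420/(-215429) = -81059/420*(-1/215429) = 81059/90480180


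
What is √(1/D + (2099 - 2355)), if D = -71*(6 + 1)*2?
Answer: I*√252938210/994 ≈ 16.0*I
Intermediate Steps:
D = -994 (D = -497*2 = -71*14 = -994)
√(1/D + (2099 - 2355)) = √(1/(-994) + (2099 - 2355)) = √(-1/994 - 256) = √(-254465/994) = I*√252938210/994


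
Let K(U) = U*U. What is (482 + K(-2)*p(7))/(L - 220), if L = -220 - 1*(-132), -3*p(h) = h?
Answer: -709/462 ≈ -1.5346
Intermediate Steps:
p(h) = -h/3
K(U) = U²
L = -88 (L = -220 + 132 = -88)
(482 + K(-2)*p(7))/(L - 220) = (482 + (-2)²*(-⅓*7))/(-88 - 220) = (482 + 4*(-7/3))/(-308) = (482 - 28/3)*(-1/308) = (1418/3)*(-1/308) = -709/462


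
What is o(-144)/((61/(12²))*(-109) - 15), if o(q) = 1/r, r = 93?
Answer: -48/273079 ≈ -0.00017577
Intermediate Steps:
o(q) = 1/93
o(-144)/((61/(12²))*(-109) - 15) = 1/(93*((61/(12²))*(-109) - 15)) = 1/(93*((61/144)*(-109) - 15)) = 1/(93*(-6649/144 - 15)) = 1/(93*(-8809/144)) = (1/93)*(-144/8809) = -48/273079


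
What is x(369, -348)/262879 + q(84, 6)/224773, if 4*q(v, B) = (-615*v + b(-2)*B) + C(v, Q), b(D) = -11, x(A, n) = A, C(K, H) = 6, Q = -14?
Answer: -3316084233/59088101467 ≈ -0.056121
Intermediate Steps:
q(v, B) = 3/2 - 615*v/4 - 11*B/4 (q(v, B) = ((-615*v - 11*B) + 6)/4 = (6 - 615*v - 11*B)/4 = 3/2 - 615*v/4 - 11*B/4)
x(369, -348)/262879 + q(84, 6)/224773 = 369/262879 + (3/2 - 615/4*84 - 11/4*6)/224773 = 369*(1/262879) + (3/2 - 12915 - 33/2)*(1/224773) = 369/262879 - 12930*1/224773 = 369/262879 - 12930/224773 = -3316084233/59088101467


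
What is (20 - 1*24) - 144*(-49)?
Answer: 7052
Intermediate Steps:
(20 - 1*24) - 144*(-49) = (20 - 24) + 7056 = -4 + 7056 = 7052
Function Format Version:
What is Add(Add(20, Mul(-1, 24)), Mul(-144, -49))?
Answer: 7052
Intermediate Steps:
Add(Add(20, Mul(-1, 24)), Mul(-144, -49)) = Add(Add(20, -24), 7056) = Add(-4, 7056) = 7052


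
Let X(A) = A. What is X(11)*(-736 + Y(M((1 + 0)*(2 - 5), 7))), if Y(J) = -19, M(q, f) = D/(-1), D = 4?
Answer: -8305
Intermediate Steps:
M(q, f) = -4 (M(q, f) = 4/(-1) = 4*(-1) = -4)
X(11)*(-736 + Y(M((1 + 0)*(2 - 5), 7))) = 11*(-736 - 19) = 11*(-755) = -8305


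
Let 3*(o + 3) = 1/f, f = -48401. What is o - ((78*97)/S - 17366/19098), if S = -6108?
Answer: -400863371557/470500409682 ≈ -0.85199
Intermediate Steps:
o = -435610/145203 (o = -3 + (1/3)/(-48401) = -3 + (1/3)*(-1/48401) = -3 - 1/145203 = -435610/145203 ≈ -3.0000)
o - ((78*97)/S - 17366/19098) = -435610/145203 - ((78*97)/(-6108) - 17366/19098) = -435610/145203 - (7566*(-1/6108) - 17366*1/19098) = -435610/145203 - (-1261/1018 - 8683/9549) = -435610/145203 - 1*(-20880583/9720882) = -435610/145203 + 20880583/9720882 = -400863371557/470500409682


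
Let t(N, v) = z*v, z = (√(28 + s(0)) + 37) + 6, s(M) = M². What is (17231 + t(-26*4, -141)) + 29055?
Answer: 40223 - 282*√7 ≈ 39477.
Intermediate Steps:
z = 43 + 2*√7 (z = (√(28 + 0²) + 37) + 6 = (√(28 + 0) + 37) + 6 = (√28 + 37) + 6 = (2*√7 + 37) + 6 = (37 + 2*√7) + 6 = 43 + 2*√7 ≈ 48.292)
t(N, v) = v*(43 + 2*√7) (t(N, v) = (43 + 2*√7)*v = v*(43 + 2*√7))
(17231 + t(-26*4, -141)) + 29055 = (17231 - 141*(43 + 2*√7)) + 29055 = (17231 + (-6063 - 282*√7)) + 29055 = (11168 - 282*√7) + 29055 = 40223 - 282*√7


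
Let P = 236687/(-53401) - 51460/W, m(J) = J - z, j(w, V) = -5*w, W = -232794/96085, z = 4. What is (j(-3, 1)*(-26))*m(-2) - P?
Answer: -117449207179331/6215716197 ≈ -18896.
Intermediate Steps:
W = -232794/96085 (W = -232794*1/96085 = -232794/96085 ≈ -2.4228)
m(J) = -4 + J (m(J) = J - 1*4 = J - 4 = -4 + J)
P = 131993983080311/6215716197 (P = 236687/(-53401) - 51460/(-232794/96085) = 236687*(-1/53401) - 51460*(-96085/232794) = -236687/53401 + 2472267050/116397 = 131993983080311/6215716197 ≈ 21236.)
(j(-3, 1)*(-26))*m(-2) - P = (-5*(-3)*(-26))*(-4 - 2) - 1*131993983080311/6215716197 = (15*(-26))*(-6) - 131993983080311/6215716197 = -390*(-6) - 131993983080311/6215716197 = 2340 - 131993983080311/6215716197 = -117449207179331/6215716197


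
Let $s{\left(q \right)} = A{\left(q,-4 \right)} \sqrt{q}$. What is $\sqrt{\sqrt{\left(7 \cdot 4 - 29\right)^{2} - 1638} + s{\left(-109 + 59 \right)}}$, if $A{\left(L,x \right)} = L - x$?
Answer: $\sqrt{i \left(\sqrt{1637} - 230 \sqrt{2}\right)} \approx 11.933 - 11.933 i$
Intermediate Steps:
$s{\left(q \right)} = \sqrt{q} \left(4 + q\right)$ ($s{\left(q \right)} = \left(q - -4\right) \sqrt{q} = \left(q + 4\right) \sqrt{q} = \left(4 + q\right) \sqrt{q} = \sqrt{q} \left(4 + q\right)$)
$\sqrt{\sqrt{\left(7 \cdot 4 - 29\right)^{2} - 1638} + s{\left(-109 + 59 \right)}} = \sqrt{\sqrt{\left(7 \cdot 4 - 29\right)^{2} - 1638} + \sqrt{-109 + 59} \left(4 + \left(-109 + 59\right)\right)} = \sqrt{\sqrt{\left(28 - 29\right)^{2} - 1638} + \sqrt{-50} \left(4 - 50\right)} = \sqrt{\sqrt{\left(-1\right)^{2} - 1638} + 5 i \sqrt{2} \left(-46\right)} = \sqrt{\sqrt{1 - 1638} - 230 i \sqrt{2}} = \sqrt{\sqrt{-1637} - 230 i \sqrt{2}} = \sqrt{i \sqrt{1637} - 230 i \sqrt{2}}$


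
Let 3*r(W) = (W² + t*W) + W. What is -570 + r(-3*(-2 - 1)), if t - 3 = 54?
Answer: -369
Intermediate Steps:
t = 57 (t = 3 + 54 = 57)
r(W) = W²/3 + 58*W/3 (r(W) = ((W² + 57*W) + W)/3 = (W² + 58*W)/3 = W²/3 + 58*W/3)
-570 + r(-3*(-2 - 1)) = -570 + (-3*(-2 - 1))*(58 - 3*(-2 - 1))/3 = -570 + (-3*(-3))*(58 - 3*(-3))/3 = -570 + (⅓)*9*(58 + 9) = -570 + (⅓)*9*67 = -570 + 201 = -369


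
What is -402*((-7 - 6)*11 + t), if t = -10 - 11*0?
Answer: 61506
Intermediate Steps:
t = -10 (t = -10 + 0 = -10)
-402*((-7 - 6)*11 + t) = -402*((-7 - 6)*11 - 10) = -402*(-13*11 - 10) = -402*(-143 - 10) = -402*(-153) = 61506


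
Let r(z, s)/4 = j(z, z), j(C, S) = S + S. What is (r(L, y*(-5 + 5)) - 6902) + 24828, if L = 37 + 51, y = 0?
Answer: 18630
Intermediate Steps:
j(C, S) = 2*S
L = 88
r(z, s) = 8*z (r(z, s) = 4*(2*z) = 8*z)
(r(L, y*(-5 + 5)) - 6902) + 24828 = (8*88 - 6902) + 24828 = (704 - 6902) + 24828 = -6198 + 24828 = 18630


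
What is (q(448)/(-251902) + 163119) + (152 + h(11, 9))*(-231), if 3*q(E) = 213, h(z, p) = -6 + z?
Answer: 31954272433/251902 ≈ 1.2685e+5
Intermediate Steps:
q(E) = 71 (q(E) = (⅓)*213 = 71)
(q(448)/(-251902) + 163119) + (152 + h(11, 9))*(-231) = (71/(-251902) + 163119) + (152 + (-6 + 11))*(-231) = (71*(-1/251902) + 163119) + (152 + 5)*(-231) = (-71/251902 + 163119) + 157*(-231) = 41090002267/251902 - 36267 = 31954272433/251902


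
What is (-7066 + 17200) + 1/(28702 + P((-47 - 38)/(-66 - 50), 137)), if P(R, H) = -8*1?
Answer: 290784997/28694 ≈ 10134.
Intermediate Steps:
P(R, H) = -8
(-7066 + 17200) + 1/(28702 + P((-47 - 38)/(-66 - 50), 137)) = (-7066 + 17200) + 1/(28702 - 8) = 10134 + 1/28694 = 290784997/28694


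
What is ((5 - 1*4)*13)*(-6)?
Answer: -78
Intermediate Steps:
((5 - 1*4)*13)*(-6) = ((5 - 4)*13)*(-6) = (1*13)*(-6) = 13*(-6) = -78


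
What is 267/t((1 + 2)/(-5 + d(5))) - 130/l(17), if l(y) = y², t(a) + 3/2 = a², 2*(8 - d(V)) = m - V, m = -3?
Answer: -2526248/12427 ≈ -203.29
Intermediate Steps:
d(V) = 19/2 + V/2 (d(V) = 8 - (-3 - V)/2 = 8 + (3/2 + V/2) = 19/2 + V/2)
t(a) = -3/2 + a²
267/t((1 + 2)/(-5 + d(5))) - 130/l(17) = 267/(-3/2 + ((1 + 2)/(-5 + (19/2 + (½)*5)))²) - 130/(17²) = 267/(-3/2 + (3/(-5 + (19/2 + 5/2)))²) - 130/289 = 267/(-3/2 + (3/(-5 + 12))²) - 130*1/289 = 267/(-3/2 + (3/7)²) - 130/289 = 267/(-3/2 + 9/49) - 130/289 = 267/(-129/98) - 130/289 = 267*(-98/129) - 130/289 = -8722/43 - 130/289 = -2526248/12427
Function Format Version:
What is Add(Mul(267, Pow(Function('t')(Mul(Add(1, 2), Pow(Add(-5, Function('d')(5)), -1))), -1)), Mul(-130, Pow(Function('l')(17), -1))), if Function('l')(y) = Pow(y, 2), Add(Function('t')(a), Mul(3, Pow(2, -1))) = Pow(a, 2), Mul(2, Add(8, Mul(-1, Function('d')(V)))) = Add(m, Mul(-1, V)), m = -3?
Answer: Rational(-2526248, 12427) ≈ -203.29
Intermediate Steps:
Function('d')(V) = Add(Rational(19, 2), Mul(Rational(1, 2), V)) (Function('d')(V) = Add(8, Mul(Rational(-1, 2), Add(-3, Mul(-1, V)))) = Add(8, Add(Rational(3, 2), Mul(Rational(1, 2), V))) = Add(Rational(19, 2), Mul(Rational(1, 2), V)))
Function('t')(a) = Add(Rational(-3, 2), Pow(a, 2))
Add(Mul(267, Pow(Function('t')(Mul(Add(1, 2), Pow(Add(-5, Function('d')(5)), -1))), -1)), Mul(-130, Pow(Function('l')(17), -1))) = Add(Mul(267, Pow(Add(Rational(-3, 2), Pow(Mul(Add(1, 2), Pow(Add(-5, Add(Rational(19, 2), Mul(Rational(1, 2), 5))), -1)), 2)), -1)), Mul(-130, Pow(Pow(17, 2), -1))) = Add(Mul(267, Pow(Add(Rational(-3, 2), Pow(Mul(3, Pow(Add(-5, Add(Rational(19, 2), Rational(5, 2))), -1)), 2)), -1)), Mul(-130, Pow(289, -1))) = Add(Mul(267, Pow(Add(Rational(-3, 2), Pow(Mul(3, Pow(Add(-5, 12), -1)), 2)), -1)), Mul(-130, Rational(1, 289))) = Add(Mul(267, Pow(Add(Rational(-3, 2), Pow(Mul(3, Pow(7, -1)), 2)), -1)), Rational(-130, 289)) = Add(Mul(267, Pow(Add(Rational(-3, 2), Pow(Mul(3, Rational(1, 7)), 2)), -1)), Rational(-130, 289)) = Add(Mul(267, Pow(Add(Rational(-3, 2), Pow(Rational(3, 7), 2)), -1)), Rational(-130, 289)) = Add(Mul(267, Pow(Add(Rational(-3, 2), Rational(9, 49)), -1)), Rational(-130, 289)) = Add(Mul(267, Pow(Rational(-129, 98), -1)), Rational(-130, 289)) = Add(Mul(267, Rational(-98, 129)), Rational(-130, 289)) = Add(Rational(-8722, 43), Rational(-130, 289)) = Rational(-2526248, 12427)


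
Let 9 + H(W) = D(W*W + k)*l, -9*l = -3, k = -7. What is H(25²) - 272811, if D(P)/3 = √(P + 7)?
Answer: -272195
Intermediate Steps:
l = ⅓ (l = -⅑*(-3) = ⅓ ≈ 0.33333)
D(P) = 3*√(7 + P) (D(P) = 3*√(P + 7) = 3*√(7 + P))
H(W) = -9 + √(W²) (H(W) = -9 + (3*√(7 + (W*W - 7)))*(⅓) = -9 + (3*√(7 + (W² - 7)))*(⅓) = -9 + (3*√(7 + (-7 + W²)))*(⅓) = -9 + (3*√(W²))*(⅓) = -9 + √(W²))
H(25²) - 272811 = (-9 + √((25²)²)) - 272811 = (-9 + √(625²)) - 272811 = (-9 + √390625) - 272811 = (-9 + 625) - 272811 = 616 - 272811 = -272195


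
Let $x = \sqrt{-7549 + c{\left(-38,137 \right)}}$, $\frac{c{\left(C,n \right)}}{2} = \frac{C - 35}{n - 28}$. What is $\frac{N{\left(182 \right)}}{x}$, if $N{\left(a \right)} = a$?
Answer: $- \frac{182 i \sqrt{9967287}}{274329} \approx - 2.0945 i$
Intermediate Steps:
$c{\left(C,n \right)} = \frac{2 \left(-35 + C\right)}{-28 + n}$ ($c{\left(C,n \right)} = 2 \frac{C - 35}{n - 28} = 2 \frac{-35 + C}{-28 + n} = \frac{2 \left(-35 + C\right)}{-28 + n}$)
$x = \frac{3 i \sqrt{9967287}}{109}$ ($x = \sqrt{-7549 + \frac{2 \left(-35 - 38\right)}{-28 + 137}} = \sqrt{-7549 + 2 \cdot \frac{1}{109} \left(-73\right)} = \sqrt{-7549 - \frac{146}{109}} = \sqrt{- \frac{822987}{109}} = \frac{3 i \sqrt{9967287}}{109} \approx 86.893 i$)
$\frac{N{\left(182 \right)}}{x} = \frac{182}{\frac{3}{109} i \sqrt{9967287}} = 182 \left(- \frac{i \sqrt{9967287}}{274329}\right) = - \frac{182 i \sqrt{9967287}}{274329}$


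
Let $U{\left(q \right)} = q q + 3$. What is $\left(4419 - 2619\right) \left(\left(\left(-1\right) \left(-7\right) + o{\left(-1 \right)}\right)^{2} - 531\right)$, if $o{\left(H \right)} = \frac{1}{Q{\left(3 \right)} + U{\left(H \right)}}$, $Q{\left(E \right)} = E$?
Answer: $- \frac{42334200}{49} \approx -8.6396 \cdot 10^{5}$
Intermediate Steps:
$U{\left(q \right)} = 3 + q^{2}$ ($U{\left(q \right)} = q^{2} + 3 = 3 + q^{2}$)
$o{\left(H \right)} = \frac{1}{6 + H^{2}}$ ($o{\left(H \right)} = \frac{1}{3 + \left(3 + H^{2}\right)} = \frac{1}{6 + H^{2}}$)
$\left(4419 - 2619\right) \left(\left(\left(-1\right) \left(-7\right) + o{\left(-1 \right)}\right)^{2} - 531\right) = \left(4419 - 2619\right) \left(\left(\left(-1\right) \left(-7\right) + \frac{1}{6 + \left(-1\right)^{2}}\right)^{2} - 531\right) = 1800 \left(\left(7 + \frac{1}{6 + 1}\right)^{2} - 531\right) = 1800 \left(\left(7 + \frac{1}{7}\right)^{2} - 531\right) = 1800 \left(\left(\frac{50}{7}\right)^{2} - 531\right) = 1800 \left(\frac{2500}{49} - 531\right) = 1800 \left(- \frac{23519}{49}\right) = - \frac{42334200}{49}$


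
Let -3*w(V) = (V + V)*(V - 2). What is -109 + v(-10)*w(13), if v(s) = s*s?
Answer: -28927/3 ≈ -9642.3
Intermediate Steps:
w(V) = -2*V*(-2 + V)/3 (w(V) = -(V + V)*(V - 2)/3 = -2*V*(-2 + V)/3)
v(s) = s**2
-109 + v(-10)*w(13) = -109 + (-10)**2*((2/3)*13*(2 - 1*13)) = -109 + 100*((2/3)*13*(2 - 13)) = -109 + 100*((2/3)*13*(-11)) = -109 + 100*(-286/3) = -109 - 28600/3 = -28927/3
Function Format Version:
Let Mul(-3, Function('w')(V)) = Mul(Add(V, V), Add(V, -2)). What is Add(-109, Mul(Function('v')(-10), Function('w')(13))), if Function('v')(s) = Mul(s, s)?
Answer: Rational(-28927, 3) ≈ -9642.3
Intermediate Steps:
Function('w')(V) = Mul(Rational(-2, 3), V, Add(-2, V)) (Function('w')(V) = Mul(Rational(-1, 3), Mul(Add(V, V), Add(V, -2))) = Mul(Rational(-1, 3), Mul(Mul(2, V), Add(-2, V))) = Mul(Rational(-1, 3), Mul(2, V, Add(-2, V))) = Mul(Rational(-2, 3), V, Add(-2, V)))
Function('v')(s) = Pow(s, 2)
Add(-109, Mul(Function('v')(-10), Function('w')(13))) = Add(-109, Mul(Pow(-10, 2), Mul(Rational(2, 3), 13, Add(2, Mul(-1, 13))))) = Add(-109, Mul(100, Mul(Rational(2, 3), 13, Add(2, -13)))) = Add(-109, Mul(100, Mul(Rational(2, 3), 13, -11))) = Add(-109, Mul(100, Rational(-286, 3))) = Add(-109, Rational(-28600, 3)) = Rational(-28927, 3)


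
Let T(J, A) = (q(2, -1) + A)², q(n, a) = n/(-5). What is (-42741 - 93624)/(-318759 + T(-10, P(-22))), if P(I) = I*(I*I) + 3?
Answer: -3409125/2825144554 ≈ -0.0012067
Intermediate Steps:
q(n, a) = -n/5 (q(n, a) = n*(-⅕) = -n/5)
P(I) = 3 + I³ (P(I) = I*I² + 3 = I³ + 3 = 3 + I³)
T(J, A) = (-⅖ + A)² (T(J, A) = (-⅕*2 + A)² = (-⅖ + A)²)
(-42741 - 93624)/(-318759 + T(-10, P(-22))) = (-42741 - 93624)/(-318759 + (-2 + 5*(3 + (-22)³))²/25) = -136365/(-318759 + (-2 + 5*(3 - 10648))²/25) = -136365/(-318759 + (-2 + 5*(-10645))²/25) = -136365/(-318759 + (-2 - 53225)²/25) = -136365/(-318759 + (1/25)*(-53227)²) = -136365/(-318759 + (1/25)*2833113529) = -136365/(-318759 + 2833113529/25) = -136365/2825144554/25 = -136365*25/2825144554 = -3409125/2825144554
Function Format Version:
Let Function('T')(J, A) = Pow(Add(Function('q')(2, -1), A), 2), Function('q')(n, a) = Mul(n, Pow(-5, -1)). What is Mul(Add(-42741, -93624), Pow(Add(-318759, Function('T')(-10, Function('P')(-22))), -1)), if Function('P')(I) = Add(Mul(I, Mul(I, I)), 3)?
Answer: Rational(-3409125, 2825144554) ≈ -0.0012067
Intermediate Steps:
Function('q')(n, a) = Mul(Rational(-1, 5), n) (Function('q')(n, a) = Mul(n, Rational(-1, 5)) = Mul(Rational(-1, 5), n))
Function('P')(I) = Add(3, Pow(I, 3)) (Function('P')(I) = Add(Mul(I, Pow(I, 2)), 3) = Add(Pow(I, 3), 3) = Add(3, Pow(I, 3)))
Function('T')(J, A) = Pow(Add(Rational(-2, 5), A), 2) (Function('T')(J, A) = Pow(Add(Mul(Rational(-1, 5), 2), A), 2) = Pow(Add(Rational(-2, 5), A), 2))
Mul(Add(-42741, -93624), Pow(Add(-318759, Function('T')(-10, Function('P')(-22))), -1)) = Mul(Add(-42741, -93624), Pow(Add(-318759, Mul(Rational(1, 25), Pow(Add(-2, Mul(5, Add(3, Pow(-22, 3)))), 2))), -1)) = Mul(-136365, Pow(Add(-318759, Mul(Rational(1, 25), Pow(Add(-2, Mul(5, Add(3, -10648))), 2))), -1)) = Mul(-136365, Pow(Add(-318759, Mul(Rational(1, 25), Pow(Add(-2, Mul(5, -10645)), 2))), -1)) = Mul(-136365, Pow(Add(-318759, Mul(Rational(1, 25), Pow(Add(-2, -53225), 2))), -1)) = Mul(-136365, Pow(Add(-318759, Mul(Rational(1, 25), Pow(-53227, 2))), -1)) = Mul(-136365, Pow(Add(-318759, Mul(Rational(1, 25), 2833113529)), -1)) = Mul(-136365, Pow(Add(-318759, Rational(2833113529, 25)), -1)) = Mul(-136365, Pow(Rational(2825144554, 25), -1)) = Mul(-136365, Rational(25, 2825144554)) = Rational(-3409125, 2825144554)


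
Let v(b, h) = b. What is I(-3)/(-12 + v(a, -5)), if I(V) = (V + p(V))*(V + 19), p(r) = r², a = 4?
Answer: -12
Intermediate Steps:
I(V) = (19 + V)*(V + V²) (I(V) = (V + V²)*(V + 19) = (V + V²)*(19 + V) = (19 + V)*(V + V²))
I(-3)/(-12 + v(a, -5)) = (-3*(19 + (-3)² + 20*(-3)))/(-12 + 4) = (-3*(19 + 9 - 60))/(-8) = -(-3)*(-32)/8 = -⅛*96 = -12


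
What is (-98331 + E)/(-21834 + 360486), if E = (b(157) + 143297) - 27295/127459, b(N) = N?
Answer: 2875652581/21582122634 ≈ 0.13324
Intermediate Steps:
E = 18284476091/127459 (E = (157 + 143297) - 27295/127459 = 143454 - 27295*1/127459 = 143454 - 27295/127459 = 18284476091/127459 ≈ 1.4345e+5)
(-98331 + E)/(-21834 + 360486) = (-98331 + 18284476091/127459)/(-21834 + 360486) = (5751305162/127459)/338652 = (5751305162/127459)*(1/338652) = 2875652581/21582122634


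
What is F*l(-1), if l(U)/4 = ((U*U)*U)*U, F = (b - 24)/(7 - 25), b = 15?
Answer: 2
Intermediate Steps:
F = ½ (F = (15 - 24)/(7 - 25) = -9/(-18) = -9*(-1/18) = ½ ≈ 0.50000)
l(U) = 4*U⁴ (l(U) = 4*(((U*U)*U)*U) = 4*((U²*U)*U) = 4*(U³*U) = 4*U⁴)
F*l(-1) = (4*(-1)⁴)/2 = (4*1)/2 = (½)*4 = 2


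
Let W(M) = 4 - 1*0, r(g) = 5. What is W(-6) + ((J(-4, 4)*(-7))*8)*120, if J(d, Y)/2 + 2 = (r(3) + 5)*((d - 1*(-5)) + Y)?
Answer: -645116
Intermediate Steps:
J(d, Y) = 96 + 20*Y + 20*d (J(d, Y) = -4 + 2*((5 + 5)*((d - 1*(-5)) + Y)) = -4 + 2*(10*((d + 5) + Y)) = -4 + 2*(10*((5 + d) + Y)) = -4 + 2*(10*(5 + Y + d)) = -4 + 2*(50 + 10*Y + 10*d) = -4 + (100 + 20*Y + 20*d) = 96 + 20*Y + 20*d)
W(M) = 4 (W(M) = 4 + 0 = 4)
W(-6) + ((J(-4, 4)*(-7))*8)*120 = 4 + (((96 + 20*4 + 20*(-4))*(-7))*8)*120 = 4 + (((96 + 80 - 80)*(-7))*8)*120 = 4 + ((96*(-7))*8)*120 = 4 - 672*8*120 = 4 - 5376*120 = 4 - 645120 = -645116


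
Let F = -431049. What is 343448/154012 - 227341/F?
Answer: 45764039761/16596679647 ≈ 2.7574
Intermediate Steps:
343448/154012 - 227341/F = 343448/154012 - 227341/(-431049) = 343448*(1/154012) - 227341*(-1/431049) = 85862/38503 + 227341/431049 = 45764039761/16596679647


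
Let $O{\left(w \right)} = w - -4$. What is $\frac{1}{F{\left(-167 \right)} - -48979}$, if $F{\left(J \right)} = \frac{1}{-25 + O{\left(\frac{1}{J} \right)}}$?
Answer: $\frac{3508}{171818165} \approx 2.0417 \cdot 10^{-5}$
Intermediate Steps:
$O{\left(w \right)} = 4 + w$ ($O{\left(w \right)} = w + 4 = 4 + w$)
$F{\left(J \right)} = \frac{1}{-21 + \frac{1}{J}}$ ($F{\left(J \right)} = \frac{1}{-25 + \left(4 + \frac{1}{J}\right)} = \frac{1}{-21 + \frac{1}{J}}$)
$\frac{1}{F{\left(-167 \right)} - -48979} = \frac{1}{- \frac{167}{1 - -3507} - -48979} = \frac{1}{- \frac{167}{1 + 3507} + 48979} = \frac{1}{- \frac{167}{3508} + 48979} = \frac{1}{\frac{171818165}{3508}} = \frac{3508}{171818165}$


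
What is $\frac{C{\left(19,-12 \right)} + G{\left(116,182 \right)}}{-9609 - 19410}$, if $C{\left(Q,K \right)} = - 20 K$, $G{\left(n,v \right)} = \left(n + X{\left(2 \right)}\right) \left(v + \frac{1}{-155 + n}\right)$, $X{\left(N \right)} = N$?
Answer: $- \frac{846806}{1131741} \approx -0.74823$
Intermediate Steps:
$G{\left(n,v \right)} = \left(2 + n\right) \left(v + \frac{1}{-155 + n}\right)$ ($G{\left(n,v \right)} = \left(n + 2\right) \left(v + \frac{1}{-155 + n}\right) = \left(2 + n\right) \left(v + \frac{1}{-155 + n}\right)$)
$\frac{C{\left(19,-12 \right)} + G{\left(116,182 \right)}}{-9609 - 19410} = \frac{\left(-20\right) \left(-12\right) + \frac{2 + 116 - 56420 + 182 \cdot 116^{2} - 17748 \cdot 182}{-155 + 116}}{-9609 - 19410} = \frac{240 + \frac{2 + 116 - 56420 + 182 \cdot 13456 - 3230136}{-39}}{-29019} = \left(240 - \frac{2 + 116 - 56420 + 2448992 - 3230136}{39}\right) \left(- \frac{1}{29019}\right) = \left(240 - - \frac{837446}{39}\right) \left(- \frac{1}{29019}\right) = \left(240 + \frac{837446}{39}\right) \left(- \frac{1}{29019}\right) = \frac{846806}{39} \left(- \frac{1}{29019}\right) = - \frac{846806}{1131741}$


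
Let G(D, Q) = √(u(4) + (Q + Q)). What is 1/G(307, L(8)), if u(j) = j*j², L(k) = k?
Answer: √5/20 ≈ 0.11180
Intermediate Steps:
u(j) = j³
G(D, Q) = √(64 + 2*Q) (G(D, Q) = √(4³ + (Q + Q)) = √(64 + 2*Q))
1/G(307, L(8)) = 1/(√(64 + 2*8)) = 1/(√(64 + 16)) = 1/(√80) = 1/(4*√5) = √5/20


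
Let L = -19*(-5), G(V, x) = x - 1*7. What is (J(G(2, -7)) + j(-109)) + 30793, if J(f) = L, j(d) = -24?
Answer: 30864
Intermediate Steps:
G(V, x) = -7 + x (G(V, x) = x - 7 = -7 + x)
L = 95
J(f) = 95
(J(G(2, -7)) + j(-109)) + 30793 = (95 - 24) + 30793 = 71 + 30793 = 30864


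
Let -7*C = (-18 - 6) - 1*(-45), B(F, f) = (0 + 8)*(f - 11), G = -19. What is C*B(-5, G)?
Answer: 720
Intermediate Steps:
B(F, f) = -88 + 8*f (B(F, f) = 8*(-11 + f) = -88 + 8*f)
C = -3 (C = -((-18 - 6) - 1*(-45))/7 = -(-24 + 45)/7 = -1/7*21 = -3)
C*B(-5, G) = -3*(-88 + 8*(-19)) = -3*(-88 - 152) = -3*(-240) = 720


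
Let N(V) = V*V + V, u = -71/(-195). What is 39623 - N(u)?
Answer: 1506645689/38025 ≈ 39623.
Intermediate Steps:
u = 71/195 (u = -71*(-1/195) = 71/195 ≈ 0.36410)
N(V) = V + V² (N(V) = V² + V = V + V²)
39623 - N(u) = 39623 - 71*(1 + 71/195)/195 = 39623 - 71*266/(195*195) = 39623 - 1*18886/38025 = 39623 - 18886/38025 = 1506645689/38025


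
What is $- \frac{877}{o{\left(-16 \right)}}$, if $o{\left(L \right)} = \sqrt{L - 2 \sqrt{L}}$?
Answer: $- \frac{877 \sqrt{2}}{4 \sqrt{-2 - i}} \approx -47.64 - 201.81 i$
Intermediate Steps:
$- \frac{877}{o{\left(-16 \right)}} = - \frac{877}{\sqrt{-16 - 2 \sqrt{-16}}} = - \frac{877}{\sqrt{-16 - 2 \cdot 4 i}} = - \frac{877}{\sqrt{-16 - 8 i}}$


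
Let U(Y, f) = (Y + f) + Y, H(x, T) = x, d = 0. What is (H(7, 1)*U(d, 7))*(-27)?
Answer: -1323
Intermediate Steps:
U(Y, f) = f + 2*Y
(H(7, 1)*U(d, 7))*(-27) = (7*(7 + 2*0))*(-27) = (7*(7 + 0))*(-27) = (7*7)*(-27) = 49*(-27) = -1323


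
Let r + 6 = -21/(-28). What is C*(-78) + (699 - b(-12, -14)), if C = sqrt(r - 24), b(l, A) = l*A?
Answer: 531 - 117*I*sqrt(13) ≈ 531.0 - 421.85*I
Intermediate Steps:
r = -21/4 (r = -6 - 21/(-28) = -6 - 21*(-1/28) = -6 + 3/4 = -21/4 ≈ -5.2500)
b(l, A) = A*l
C = 3*I*sqrt(13)/2 (C = sqrt(-21/4 - 24) = sqrt(-117/4) = 3*I*sqrt(13)/2 ≈ 5.4083*I)
C*(-78) + (699 - b(-12, -14)) = (3*I*sqrt(13)/2)*(-78) + (699 - (-14)*(-12)) = -117*I*sqrt(13) + (699 - 1*168) = -117*I*sqrt(13) + (699 - 168) = -117*I*sqrt(13) + 531 = 531 - 117*I*sqrt(13)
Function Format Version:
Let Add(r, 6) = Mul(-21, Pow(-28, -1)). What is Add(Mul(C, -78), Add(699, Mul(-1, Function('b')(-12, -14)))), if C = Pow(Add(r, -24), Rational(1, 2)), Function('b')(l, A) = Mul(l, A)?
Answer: Add(531, Mul(-117, I, Pow(13, Rational(1, 2)))) ≈ Add(531.00, Mul(-421.85, I))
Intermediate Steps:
r = Rational(-21, 4) (r = Add(-6, Mul(-21, Pow(-28, -1))) = Add(-6, Mul(-21, Rational(-1, 28))) = Add(-6, Rational(3, 4)) = Rational(-21, 4) ≈ -5.2500)
Function('b')(l, A) = Mul(A, l)
C = Mul(Rational(3, 2), I, Pow(13, Rational(1, 2))) (C = Pow(Add(Rational(-21, 4), -24), Rational(1, 2)) = Pow(Rational(-117, 4), Rational(1, 2)) = Mul(Rational(3, 2), I, Pow(13, Rational(1, 2))) ≈ Mul(5.4083, I))
Add(Mul(C, -78), Add(699, Mul(-1, Function('b')(-12, -14)))) = Add(Mul(Mul(Rational(3, 2), I, Pow(13, Rational(1, 2))), -78), Add(699, Mul(-1, Mul(-14, -12)))) = Add(Mul(-117, I, Pow(13, Rational(1, 2))), Add(699, Mul(-1, 168))) = Add(Mul(-117, I, Pow(13, Rational(1, 2))), Add(699, -168)) = Add(Mul(-117, I, Pow(13, Rational(1, 2))), 531) = Add(531, Mul(-117, I, Pow(13, Rational(1, 2))))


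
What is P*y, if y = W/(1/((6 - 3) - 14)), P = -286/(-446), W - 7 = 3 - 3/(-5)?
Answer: -83369/1115 ≈ -74.770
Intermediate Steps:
W = 53/5 (W = 7 + (3 - 3/(-5)) = 7 + (3 - 3*(-1)/5) = 7 + (3 - 1*(-⅗)) = 7 + (3 + ⅗) = 7 + 18/5 = 53/5 ≈ 10.600)
P = 143/223 (P = -286*(-1/446) = 143/223 ≈ 0.64126)
y = -583/5 (y = 53/(5*(1/((6 - 3) - 14))) = 53/(5*(1/(3 - 14))) = 53/(5*(1/(-11))) = 53/(5*(-1/11)) = (53/5)*(-11) = -583/5 ≈ -116.60)
P*y = (143/223)*(-583/5) = -83369/1115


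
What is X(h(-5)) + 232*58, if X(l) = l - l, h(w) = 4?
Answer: 13456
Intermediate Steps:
X(l) = 0
X(h(-5)) + 232*58 = 0 + 232*58 = 0 + 13456 = 13456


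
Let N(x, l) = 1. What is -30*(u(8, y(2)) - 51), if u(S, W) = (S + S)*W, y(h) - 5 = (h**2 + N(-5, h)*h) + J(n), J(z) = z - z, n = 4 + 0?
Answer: -3750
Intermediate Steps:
n = 4
J(z) = 0
y(h) = 5 + h + h**2 (y(h) = 5 + ((h**2 + 1*h) + 0) = 5 + ((h**2 + h) + 0) = 5 + ((h + h**2) + 0) = 5 + (h + h**2) = 5 + h + h**2)
u(S, W) = 2*S*W (u(S, W) = (2*S)*W = 2*S*W)
-30*(u(8, y(2)) - 51) = -30*(2*8*(5 + 2 + 2**2) - 51) = -30*(2*8*(5 + 2 + 4) - 51) = -30*(2*8*11 - 51) = -30*(176 - 51) = -30*125 = -3750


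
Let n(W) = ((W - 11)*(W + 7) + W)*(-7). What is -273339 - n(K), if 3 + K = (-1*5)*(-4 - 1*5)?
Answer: -262412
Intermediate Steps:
K = 42 (K = -3 + (-1*5)*(-4 - 1*5) = -3 - 5*(-4 - 5) = -3 - 5*(-9) = -3 + 45 = 42)
n(W) = -7*W - 7*(-11 + W)*(7 + W) (n(W) = ((-11 + W)*(7 + W) + W)*(-7) = (W + (-11 + W)*(7 + W))*(-7) = -7*W - 7*(-11 + W)*(7 + W))
-273339 - n(K) = -273339 - (539 - 7*42² + 21*42) = -273339 - (539 - 7*1764 + 882) = -273339 - (539 - 12348 + 882) = -273339 - 1*(-10927) = -273339 + 10927 = -262412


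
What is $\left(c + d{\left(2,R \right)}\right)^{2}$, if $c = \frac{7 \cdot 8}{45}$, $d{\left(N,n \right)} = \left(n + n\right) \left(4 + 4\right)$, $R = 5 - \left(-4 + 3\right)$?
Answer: $\frac{19149376}{2025} \approx 9456.5$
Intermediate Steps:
$R = 6$ ($R = 5 - -1 = 5 + 1 = 6$)
$d{\left(N,n \right)} = 16 n$ ($d{\left(N,n \right)} = 2 n 8 = 16 n$)
$c = \frac{56}{45}$ ($c = 56 \cdot \frac{1}{45} = \frac{56}{45} \approx 1.2444$)
$\left(c + d{\left(2,R \right)}\right)^{2} = \left(\frac{56}{45} + 16 \cdot 6\right)^{2} = \left(\frac{56}{45} + 96\right)^{2} = \left(\frac{4376}{45}\right)^{2} = \frac{19149376}{2025}$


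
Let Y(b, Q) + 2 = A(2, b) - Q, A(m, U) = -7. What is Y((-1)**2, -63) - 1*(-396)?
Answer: 450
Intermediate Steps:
Y(b, Q) = -9 - Q (Y(b, Q) = -2 + (-7 - Q) = -9 - Q)
Y((-1)**2, -63) - 1*(-396) = (-9 - 1*(-63)) - 1*(-396) = (-9 + 63) + 396 = 54 + 396 = 450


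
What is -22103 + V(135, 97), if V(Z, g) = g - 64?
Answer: -22070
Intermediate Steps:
V(Z, g) = -64 + g
-22103 + V(135, 97) = -22103 + (-64 + 97) = -22103 + 33 = -22070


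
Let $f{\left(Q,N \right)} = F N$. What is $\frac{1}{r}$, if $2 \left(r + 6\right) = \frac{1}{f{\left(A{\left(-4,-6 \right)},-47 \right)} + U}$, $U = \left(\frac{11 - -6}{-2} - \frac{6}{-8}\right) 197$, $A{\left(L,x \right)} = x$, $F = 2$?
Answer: $- \frac{6483}{38900} \approx -0.16666$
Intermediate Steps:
$f{\left(Q,N \right)} = 2 N$
$U = - \frac{6107}{4}$ ($U = \left(\left(11 + 6\right) \left(- \frac{1}{2}\right) - - \frac{3}{4}\right) 197 = \left(17 \left(- \frac{1}{2}\right) + \frac{3}{4}\right) 197 = \left(- \frac{17}{2} + \frac{3}{4}\right) 197 = \left(- \frac{31}{4}\right) 197 = - \frac{6107}{4} \approx -1526.8$)
$r = - \frac{38900}{6483}$ ($r = -6 + \frac{1}{2 \left(2 \left(-47\right) - \frac{6107}{4}\right)} = -6 + \frac{1}{2 \left(-94 - \frac{6107}{4}\right)} = -6 + \frac{1}{2 \left(- \frac{6483}{4}\right)} = -6 + \frac{1}{2} \left(- \frac{4}{6483}\right) = -6 - \frac{2}{6483} = - \frac{38900}{6483} \approx -6.0003$)
$\frac{1}{r} = \frac{1}{- \frac{38900}{6483}} = - \frac{6483}{38900}$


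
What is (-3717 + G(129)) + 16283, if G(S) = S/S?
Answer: 12567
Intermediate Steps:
G(S) = 1
(-3717 + G(129)) + 16283 = (-3717 + 1) + 16283 = -3716 + 16283 = 12567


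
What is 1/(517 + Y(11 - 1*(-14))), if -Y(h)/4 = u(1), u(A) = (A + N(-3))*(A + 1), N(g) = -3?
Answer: 1/533 ≈ 0.0018762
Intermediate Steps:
u(A) = (1 + A)*(-3 + A) (u(A) = (A - 3)*(A + 1) = (-3 + A)*(1 + A) = (1 + A)*(-3 + A))
Y(h) = 16 (Y(h) = -4*(-3 + 1² - 2*1) = -4*(-3 + 1 - 2) = -4*(-4) = 16)
1/(517 + Y(11 - 1*(-14))) = 1/(517 + 16) = 1/533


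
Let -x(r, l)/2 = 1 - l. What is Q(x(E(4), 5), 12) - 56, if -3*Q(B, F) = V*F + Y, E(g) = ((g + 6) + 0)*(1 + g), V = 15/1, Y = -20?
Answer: -328/3 ≈ -109.33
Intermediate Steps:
V = 15 (V = 15*1 = 15)
E(g) = (1 + g)*(6 + g) (E(g) = ((6 + g) + 0)*(1 + g) = (6 + g)*(1 + g) = (1 + g)*(6 + g))
x(r, l) = -2 + 2*l (x(r, l) = -2*(1 - l) = -2 + 2*l)
Q(B, F) = 20/3 - 5*F (Q(B, F) = -(15*F - 20)/3 = -(-20 + 15*F)/3 = 20/3 - 5*F)
Q(x(E(4), 5), 12) - 56 = (20/3 - 5*12) - 56 = (20/3 - 60) - 56 = -160/3 - 56 = -328/3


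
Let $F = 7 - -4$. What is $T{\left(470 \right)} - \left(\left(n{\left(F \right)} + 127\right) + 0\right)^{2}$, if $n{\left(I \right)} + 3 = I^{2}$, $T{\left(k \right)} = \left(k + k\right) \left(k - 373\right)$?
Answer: $31155$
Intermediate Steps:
$T{\left(k \right)} = 2 k \left(-373 + k\right)$
$F = 11$ ($F = 7 + 4 = 11$)
$n{\left(I \right)} = -3 + I^{2}$
$T{\left(470 \right)} - \left(\left(n{\left(F \right)} + 127\right) + 0\right)^{2} = 2 \cdot 470 \left(-373 + 470\right) - \left(\left(\left(-3 + 11^{2}\right) + 127\right) + 0\right)^{2} = 2 \cdot 470 \cdot 97 - \left(\left(\left(-3 + 121\right) + 127\right) + 0\right)^{2} = 91180 - \left(\left(118 + 127\right) + 0\right)^{2} = 91180 - \left(245 + 0\right)^{2} = 91180 - 245^{2} = 91180 - 60025 = 31155$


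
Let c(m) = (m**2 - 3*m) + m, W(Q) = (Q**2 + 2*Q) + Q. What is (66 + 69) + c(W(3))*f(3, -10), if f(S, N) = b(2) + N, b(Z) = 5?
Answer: -1305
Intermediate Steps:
f(S, N) = 5 + N
W(Q) = Q**2 + 3*Q
c(m) = m**2 - 2*m
(66 + 69) + c(W(3))*f(3, -10) = (66 + 69) + ((3*(3 + 3))*(-2 + 3*(3 + 3)))*(5 - 10) = 135 + ((3*6)*(-2 + 3*6))*(-5) = 135 + (18*(-2 + 18))*(-5) = 135 + (18*16)*(-5) = 135 + 288*(-5) = 135 - 1440 = -1305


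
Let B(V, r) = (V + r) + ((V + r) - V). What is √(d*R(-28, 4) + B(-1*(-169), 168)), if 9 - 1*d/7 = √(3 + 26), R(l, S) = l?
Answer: √(-1259 + 196*√29) ≈ 14.266*I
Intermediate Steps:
d = 63 - 7*√29 (d = 63 - 7*√(3 + 26) = 63 - 7*√29 ≈ 25.304)
B(V, r) = V + 2*r (B(V, r) = (V + r) + r = V + 2*r)
√(d*R(-28, 4) + B(-1*(-169), 168)) = √((63 - 7*√29)*(-28) + (-1*(-169) + 2*168)) = √((-1764 + 196*√29) + (169 + 336)) = √((-1764 + 196*√29) + 505) = √(-1259 + 196*√29)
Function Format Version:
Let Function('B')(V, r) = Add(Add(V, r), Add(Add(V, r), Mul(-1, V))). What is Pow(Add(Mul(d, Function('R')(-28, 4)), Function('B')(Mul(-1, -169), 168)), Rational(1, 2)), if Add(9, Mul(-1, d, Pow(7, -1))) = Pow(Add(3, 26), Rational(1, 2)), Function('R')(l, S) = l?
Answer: Pow(Add(-1259, Mul(196, Pow(29, Rational(1, 2)))), Rational(1, 2)) ≈ Mul(14.266, I)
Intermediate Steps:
d = Add(63, Mul(-7, Pow(29, Rational(1, 2)))) (d = Add(63, Mul(-7, Pow(Add(3, 26), Rational(1, 2)))) = Add(63, Mul(-7, Pow(29, Rational(1, 2)))) ≈ 25.304)
Function('B')(V, r) = Add(V, Mul(2, r)) (Function('B')(V, r) = Add(Add(V, r), r) = Add(V, Mul(2, r)))
Pow(Add(Mul(d, Function('R')(-28, 4)), Function('B')(Mul(-1, -169), 168)), Rational(1, 2)) = Pow(Add(Mul(Add(63, Mul(-7, Pow(29, Rational(1, 2)))), -28), Add(Mul(-1, -169), Mul(2, 168))), Rational(1, 2)) = Pow(Add(Add(-1764, Mul(196, Pow(29, Rational(1, 2)))), Add(169, 336)), Rational(1, 2)) = Pow(Add(Add(-1764, Mul(196, Pow(29, Rational(1, 2)))), 505), Rational(1, 2)) = Pow(Add(-1259, Mul(196, Pow(29, Rational(1, 2)))), Rational(1, 2))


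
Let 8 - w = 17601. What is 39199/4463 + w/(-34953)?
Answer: 1448640206/155995239 ≈ 9.2864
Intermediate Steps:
w = -17593 (w = 8 - 1*17601 = 8 - 17601 = -17593)
39199/4463 + w/(-34953) = 39199/4463 - 17593/(-34953) = 39199*(1/4463) - 17593*(-1/34953) = 39199/4463 + 17593/34953 = 1448640206/155995239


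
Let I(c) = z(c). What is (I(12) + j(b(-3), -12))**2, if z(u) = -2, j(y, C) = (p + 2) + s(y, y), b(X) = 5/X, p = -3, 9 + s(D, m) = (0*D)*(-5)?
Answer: 144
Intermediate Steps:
s(D, m) = -9 (s(D, m) = -9 + (0*D)*(-5) = -9 + 0*(-5) = -9 + 0 = -9)
j(y, C) = -10 (j(y, C) = (-3 + 2) - 9 = -1 - 9 = -10)
I(c) = -2
(I(12) + j(b(-3), -12))**2 = (-2 - 10)**2 = (-12)**2 = 144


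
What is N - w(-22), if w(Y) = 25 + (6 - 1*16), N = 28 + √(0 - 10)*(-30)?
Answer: 13 - 30*I*√10 ≈ 13.0 - 94.868*I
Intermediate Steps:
N = 28 - 30*I*√10 (N = 28 + √(-10)*(-30) = 28 + (I*√10)*(-30) = 28 - 30*I*√10 ≈ 28.0 - 94.868*I)
w(Y) = 15 (w(Y) = 25 + (6 - 16) = 25 - 10 = 15)
N - w(-22) = (28 - 30*I*√10) - 1*15 = (28 - 30*I*√10) - 15 = 13 - 30*I*√10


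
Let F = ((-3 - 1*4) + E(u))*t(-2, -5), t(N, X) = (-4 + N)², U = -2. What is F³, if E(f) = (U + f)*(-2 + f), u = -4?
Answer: 1137893184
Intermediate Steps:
E(f) = (-2 + f)² (E(f) = (-2 + f)*(-2 + f) = (-2 + f)²)
F = 1044 (F = ((-3 - 1*4) + (4 + (-4)² - 4*(-4)))*(-4 - 2)² = ((-3 - 4) + (4 + 16 + 16))*(-6)² = (-7 + 36)*36 = 29*36 = 1044)
F³ = 1044³ = 1137893184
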